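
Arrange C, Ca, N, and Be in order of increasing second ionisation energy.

Ca, Be, C, N

Consider each +1 ion: C⁺ still has 3 valence electrons; Ca⁺ still has 1 valence electron; N⁺ still has 4 valence electrons; Be⁺ still has 1 valence electron.
All are still removing valence electrons, so compare the +1 ions as you would atoms: IE_2 generally rises across a period (higher Z_eff) and falls down a group (larger shell), subject to the usual subshell exceptions.
Valence configurations: C⁺ [He]2s²2p¹, Ca⁺ [Ar]4s¹, N⁺ [He]2s²2p², Be⁺ [He]2s¹.
Approximate IE_2 values (kJ/mol): C 2353, Ca 1145, N 2856, Be 1757.
So the second ionization energies run Ca < Be < C < N.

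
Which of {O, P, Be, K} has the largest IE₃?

After 2 electrons have been removed, what remains? O²⁺ still has 4 valence electrons; P²⁺ still has 3 valence electrons; Be²⁺ is the bare [He] core; K²⁺ is already 1 electron into the core.
Usually core removal costs more than valence removal, but here the competition is close: a tightly held n=2 valence electron can cost more to remove than an n=3 core electron, so the actual values have to decide it.
Valence configurations: O²⁺ [He]2s²2p², P²⁺ [Ne]3s²3p¹.
The numbers (kJ/mol): O 5300, P 2914, Be 14849, K 4420.
Hence IE_3: P < K < O < Be.

Be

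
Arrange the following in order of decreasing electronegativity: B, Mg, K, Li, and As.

As > B > Mg > Li > K

Li is in period 2, group 1; B is in period 2, group 13; Mg is in period 3, group 2; K is in period 4, group 1; As is in period 4, group 15.
Smaller atoms with higher effective nuclear charge are more electronegative.
Neither a single period nor a single group — weigh both effects.
Li > K: they share group 1; the group trend gives Li the larger value.
Mg > Li: period and group pull opposite ways; the across-period shift dominates (1.31 vs 0.98).
B > Mg: both effects reinforce here, so B is clearly the higher of the two.
As > B: period and group pull opposite ways; the across-period shift dominates (2.18 vs 2.04).
Tabulated electronegativity (Pauling): Li 0.98, B 2.04, Mg 1.31, K 0.82, As 2.18.
So from highest to lowest: As > B > Mg > Li > K.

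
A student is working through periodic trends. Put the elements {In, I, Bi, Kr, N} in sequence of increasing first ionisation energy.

N is in period 2, group 15; Kr is in period 4, group 18; In is in period 5, group 13; I is in period 5, group 17; Bi is in period 6, group 15.
Across a period the outer electron is held more tightly (higher IE₁); down a group it sits in a higher shell, more shielded, and comes off more easily.
These span different periods and groups, so the two trends combine.
Bi > In: the two effects oppose for this pair; the across-period effect wins (703 vs 558 kJ/mol).
I > Bi: relative to Bi, both the across-period and down-group shifts push I's first ionization energy up.
Kr > I: both effects reinforce here, so Kr is clearly the higher of the two.
N > Kr: the two effects oppose for this pair; the down-group effect wins (1402 vs 1351 kJ/mol).
Tabulated first ionization energy (kJ/mol): N 1402, Kr 1351, In 558, I 1008, Bi 703.
So from lowest to highest: In < Bi < I < Kr < N.

In < Bi < I < Kr < N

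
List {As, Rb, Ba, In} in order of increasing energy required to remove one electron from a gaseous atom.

Across a period the outer electron is held more tightly (higher IE₁); down a group it sits in a higher shell, more shielded, and comes off more easily.
Neither a single period nor a single group — weigh both effects.
Ba > Rb: the two effects oppose for this pair; the across-period effect wins (503 vs 403 kJ/mol).
In > Ba: relative to Ba, both the across-period and down-group shifts push In's first ionization energy up.
As > In: both effects reinforce here, so As is clearly the higher of the two.
Approximate values (kJ/mol): As 947, Rb 403, In 558, Ba 503.
So from lowest to highest: Rb < Ba < In < As.

Rb, Ba, In, As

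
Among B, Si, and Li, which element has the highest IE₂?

After 1 electron has been removed, what remains? B⁺ still has 2 valence electrons; Si⁺ still has 3 valence electrons; Li⁺ is the bare [He] core.
Breaking into a closed-shell core is much more expensive than removing a leftover valence electron — Li has the largest IE_2 here.
Valence configurations: B⁺ [He]2s², Si⁺ [Ne]3s²3p¹.
Approximate IE_2 values (kJ/mol): B 2427, Si 1577, Li 7298.
So the second ionization energies run Si < B < Li.

Li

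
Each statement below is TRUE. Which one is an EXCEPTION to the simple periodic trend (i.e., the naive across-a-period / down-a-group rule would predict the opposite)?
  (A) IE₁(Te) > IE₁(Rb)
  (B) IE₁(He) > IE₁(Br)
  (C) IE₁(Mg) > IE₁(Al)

(C)

The general trend: first ionisation energy increases across a period and decreases down a group.
(A) Te (period 5, group 16) vs Rb (period 5, group 1): the stated order agrees with the simple trend.
(B) He (period 1, group 18) vs Br (period 4, group 17): the stated order agrees with the simple trend.
(C) Mg (period 3, group 2) vs Al (period 3, group 13): the stated order contradicts the simple trend.
The exception is (C): Al's single 3p electron is easier to remove than one from Mg's filled 3s².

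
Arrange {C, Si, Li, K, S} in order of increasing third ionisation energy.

IE_3 is the cost of taking one more electron from the +2 cation: C²⁺ still has 2 valence electrons; Si²⁺ still has 2 valence electrons; Li²⁺ is already 1 electron into the core; K²⁺ is already 1 electron into the core; S²⁺ still has 4 valence electrons.
Usually core removal costs more than valence removal, but here the competition is close: a tightly held n=2 valence electron can cost more to remove than an n=3 core electron, so the actual values have to decide it.
Valence configurations: C²⁺ [He]2s², Si²⁺ [Ne]3s², S²⁺ [Ne]3s²3p².
The numbers (kJ/mol): C 4620, Si 3232, Li 11815, K 4420, S 3357.
Putting it together, IE_3: Si < S < K < C < Li.

Si < S < K < C < Li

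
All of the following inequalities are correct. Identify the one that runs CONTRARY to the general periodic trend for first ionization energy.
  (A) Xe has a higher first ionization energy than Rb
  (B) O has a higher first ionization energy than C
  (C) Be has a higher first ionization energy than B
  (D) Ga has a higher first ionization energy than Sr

(C)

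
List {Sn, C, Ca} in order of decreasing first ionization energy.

C is in period 2, group 14; Ca is in period 4, group 2; Sn is in period 5, group 14.
IE₁ increases left→right with effective nuclear charge and decreases top→bottom as the valence shell moves farther out.
These span different periods and groups, so the two trends combine.
Sn > Ca: period and group pull opposite ways; the across-period shift dominates (709 vs 590 kJ/mol).
C > Sn: C sits above Sn in group 14, so the down-group effect alone puts C higher.
Tabulated first ionization energy (kJ/mol): C 1086, Ca 590, Sn 709.
So from highest to lowest: C > Sn > Ca.

C > Sn > Ca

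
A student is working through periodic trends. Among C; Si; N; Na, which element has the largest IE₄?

Na

IE_4 is the cost of taking one more electron from the +3 cation: C³⁺ still has 1 valence electron; Si³⁺ still has 1 valence electron; N³⁺ still has 2 valence electrons; Na³⁺ is already 2 electrons into the core.
Core electrons are held far more tightly than valence electrons, so Na tops the IE_4 order.
Valence configurations: C³⁺ [He]2s¹, Si³⁺ [Ne]3s¹, N³⁺ [He]2s².
Approximate IE_4 values (kJ/mol): C 6223, Si 4356, N 7475, Na 9543.
Hence IE_4: Si < C < N < Na.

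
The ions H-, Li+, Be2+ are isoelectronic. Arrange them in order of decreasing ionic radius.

H-, Li+, Be2+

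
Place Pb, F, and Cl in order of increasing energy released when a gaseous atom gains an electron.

Pb < F < Cl

F is in period 2, group 17; Cl is in period 3, group 17; Pb is in period 6, group 14.
EA tends to increase across a period and decrease down a group, though the pattern is less regular than for IE or radius.
These span different periods and groups, so the two trends combine.
F > Pb: both effects reinforce here, so F is clearly the higher of the two.
Cl > F: this pair runs against the simple trend — see the exception note.
Note the exception: Cl has a higher electron affinity than F, contrary to the simple trend — F's small 2p subshell makes the incoming electron feel strong e⁻–e⁻ repulsion, so Cl actually releases more energy on gaining an electron.
Tabulated electron affinity (kJ/mol): F 328, Cl 349, Pb 35.
So from lowest to highest: Pb < F < Cl.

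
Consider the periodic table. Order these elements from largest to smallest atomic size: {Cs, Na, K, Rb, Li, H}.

Cs, Rb, K, Na, Li, H

Moving right in a period, electrons are added to the same shell under a stronger nuclear pull, so atoms get smaller; moving down, a new shell is opened and atoms get larger.
All are in group 1, so atomic radius increases down the group.
So from largest to smallest: Cs > Rb > K > Na > Li > H.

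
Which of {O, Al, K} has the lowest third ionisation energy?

Al

Consider each +2 ion: O²⁺ still has 4 valence electrons; Al²⁺ still has 1 valence electron; K²⁺ is already 1 electron into the core.
Usually core removal costs more than valence removal, but here the competition is close: a tightly held n=2 valence electron can cost more to remove than an n=3 core electron, so the actual values have to decide it.
Valence configurations: O²⁺ [He]2s²2p², Al²⁺ [Ne]3s¹.
Approximate IE_3 values (kJ/mol): O 5300, Al 2745, K 4420.
So the third ionization energies run Al < K < O.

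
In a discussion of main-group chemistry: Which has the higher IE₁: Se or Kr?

Se is in period 4, group 16; Kr is in period 4, group 18.
First ionization energy rises across a period (greater Z_eff holds electrons more tightly) and falls down a group (valence electrons are farther from the nucleus).
All lie in period 4, so first ionization energy increases left to right.
So Kr has the higher IE₁ (Kr > Se).

Kr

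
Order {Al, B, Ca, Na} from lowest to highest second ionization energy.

Ca < Al < B < Na

The second ionization energy removes an electron from the +1 ion. For each element: Al⁺ still has 2 valence electrons; B⁺ still has 2 valence electrons; Ca⁺ still has 1 valence electron; Na⁺ is the bare [Ne] core.
Breaking into a closed-shell core is much more expensive than removing a leftover valence electron — Na has the largest IE_2 here.
Valence configurations: Al⁺ [Ne]3s², B⁺ [He]2s², Ca⁺ [Ar]4s¹.
Tabulated IE_2 (kJ/mol): Al 1817, B 2427, Ca 1145, Na 4562.
Putting it together, IE_2: Ca < Al < B < Na.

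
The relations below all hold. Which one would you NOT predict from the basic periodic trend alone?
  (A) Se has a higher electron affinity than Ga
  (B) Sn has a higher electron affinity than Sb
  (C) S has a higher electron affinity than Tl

(B)

The general trend: electron affinity increases across a period and decreases down a group.
(A) Se (period 4, group 16) vs Ga (period 4, group 13): the stated order agrees with the simple trend.
(B) Sn (period 5, group 14) vs Sb (period 5, group 15): the stated order contradicts the simple trend.
(C) S (period 3, group 16) vs Tl (period 6, group 13): the stated order agrees with the simple trend.
The exception is (B): adding an electron to Sb's half-filled 5p³ is unfavourable, so Sn has the more exothermic EA.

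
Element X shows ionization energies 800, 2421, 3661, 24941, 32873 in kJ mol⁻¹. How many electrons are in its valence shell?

Look for the largest jump between consecutive ionization energies: IE4/IE3 ≈ 6.8, far larger than any earlier ratio.
That jump marks the point where a core electron is being removed. So the atom has 3 valence electrons.

3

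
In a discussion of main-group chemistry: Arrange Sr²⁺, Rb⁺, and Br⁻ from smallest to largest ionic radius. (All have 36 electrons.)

Sr²⁺, Rb⁺, Br⁻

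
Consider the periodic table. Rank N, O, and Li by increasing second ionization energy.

N < O < Li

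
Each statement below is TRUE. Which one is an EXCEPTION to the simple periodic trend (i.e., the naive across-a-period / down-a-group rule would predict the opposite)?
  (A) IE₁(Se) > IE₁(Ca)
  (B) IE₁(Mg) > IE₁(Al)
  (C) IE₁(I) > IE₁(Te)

(B)

The general trend: first ionisation energy increases across a period and decreases down a group.
(A) Se (period 4, group 16) vs Ca (period 4, group 2): the stated order agrees with the simple trend.
(B) Mg (period 3, group 2) vs Al (period 3, group 13): the stated order contradicts the simple trend.
(C) I (period 5, group 17) vs Te (period 5, group 16): the stated order agrees with the simple trend.
The exception is (B): Al's single 3p electron is easier to remove than one from Mg's filled 3s².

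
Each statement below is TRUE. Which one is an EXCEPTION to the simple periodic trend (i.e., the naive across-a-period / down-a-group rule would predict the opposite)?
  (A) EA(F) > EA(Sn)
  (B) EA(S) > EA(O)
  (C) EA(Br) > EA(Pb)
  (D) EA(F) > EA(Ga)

The general trend: electron affinity increases across a period and decreases down a group.
(A) F (period 2, group 17) vs Sn (period 5, group 14): the stated order agrees with the simple trend.
(B) S (period 3, group 16) vs O (period 2, group 16): the stated order contradicts the simple trend.
(C) Br (period 4, group 17) vs Pb (period 6, group 14): the stated order agrees with the simple trend.
(D) F (period 2, group 17) vs Ga (period 4, group 13): the stated order agrees with the simple trend.
The exception is (B): the compact 2p subshell of O repels the added electron more than S's larger 3p does.

(B)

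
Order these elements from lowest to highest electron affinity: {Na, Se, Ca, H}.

Ca < Na < H < Se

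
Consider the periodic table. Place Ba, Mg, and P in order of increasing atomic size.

P < Mg < Ba

Mg is in period 3, group 2; P is in period 3, group 15; Ba is in period 6, group 2.
Atomic radius shrinks across a period as nuclear charge pulls the same shell inward, and grows down a group as new shells are added.
These span different periods and groups, so the two trends combine.
Mg > P: Mg lies to the left of P in period 3, so the across-period effect alone puts Mg larger.
Ba > Mg: Ba sits below Mg in group 2, so the down-group effect alone puts Ba larger.
For reference (pm): Mg 139, P 111, Ba 196.
So from smallest to largest: P < Mg < Ba.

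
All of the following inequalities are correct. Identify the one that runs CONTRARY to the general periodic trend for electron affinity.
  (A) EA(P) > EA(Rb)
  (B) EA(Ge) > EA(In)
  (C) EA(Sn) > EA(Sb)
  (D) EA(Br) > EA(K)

(C)

The general trend: electron affinity increases across a period and decreases down a group.
(A) P (period 3, group 15) vs Rb (period 5, group 1): the stated order agrees with the simple trend.
(B) Ge (period 4, group 14) vs In (period 5, group 13): the stated order agrees with the simple trend.
(C) Sn (period 5, group 14) vs Sb (period 5, group 15): the stated order contradicts the simple trend.
(D) Br (period 4, group 17) vs K (period 4, group 1): the stated order agrees with the simple trend.
The exception is (C): adding an electron to Sb's half-filled 5p³ is unfavourable, so Sn has the more exothermic EA.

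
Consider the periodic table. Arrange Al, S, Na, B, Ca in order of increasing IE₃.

Al < S < B < Ca < Na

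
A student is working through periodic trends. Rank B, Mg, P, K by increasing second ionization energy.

After 1 electron has been removed, what remains? B⁺ still has 2 valence electrons; Mg⁺ still has 1 valence electron; P⁺ still has 4 valence electrons; K⁺ is the bare [Ar] core.
Core electrons are held far more tightly than valence electrons, so K tops the IE_2 order.
Valence configurations: B⁺ [He]2s², Mg⁺ [Ne]3s¹, P⁺ [Ne]3s²3p².
The numbers (kJ/mol): B 2427, Mg 1451, P 1907, K 3052.
So the second ionization energies run Mg < P < B < K.

Mg < P < B < K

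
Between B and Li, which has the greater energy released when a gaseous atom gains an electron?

Li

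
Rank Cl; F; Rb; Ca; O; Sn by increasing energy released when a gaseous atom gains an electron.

Ca < Rb < Sn < O < F < Cl

O is in period 2, group 16; F is in period 2, group 17; Cl is in period 3, group 17; Ca is in period 4, group 2; Rb is in period 5, group 1; Sn is in period 5, group 14.
Adding an electron releases more energy for atoms nearer the top right (short of the noble gases).
Neither a single period nor a single group — weigh both effects.
Rb > Ca: this pair runs against the simple trend — see the exception note.
Sn > Rb: both are in period 5; the period trend gives Sn the larger value.
O > Sn: both effects reinforce here, so O is clearly the higher of the two.
F > O: F lies to the right of O in period 2, so the across-period effect alone puts F higher.
Cl > F: this pair runs against the simple trend — see the exception note.
Note the exception: Rb has a higher electron affinity than Ca, contrary to the simple trend — adding an electron to Ca (ns²) has to open a new, higher-energy np subshell, which is unfavourable.
Note the exception: Cl has a higher electron affinity than F, contrary to the simple trend — F's small 2p subshell makes the incoming electron feel strong e⁻–e⁻ repulsion, so Cl actually releases more energy on gaining an electron.
Approximate values (kJ/mol): O 141, F 328, Cl 349, Ca 2, Rb 47, Sn 107.
So from lowest to highest: Ca < Rb < Sn < O < F < Cl.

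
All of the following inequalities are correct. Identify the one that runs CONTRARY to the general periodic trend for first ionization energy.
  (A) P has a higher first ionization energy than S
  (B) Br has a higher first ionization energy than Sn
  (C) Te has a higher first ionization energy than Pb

(A)

The general trend: first ionization energy increases across a period and decreases down a group.
(A) P (period 3, group 15) vs S (period 3, group 16): the stated order contradicts the simple trend.
(B) Br (period 4, group 17) vs Sn (period 5, group 14): the stated order agrees with the simple trend.
(C) Te (period 5, group 16) vs Pb (period 6, group 14): the stated order agrees with the simple trend.
The exception is (A): S (3p⁴) ionizes more easily than half-filled P (3p³) because the paired 3p electron in S is pushed out by e⁻–e⁻ repulsion.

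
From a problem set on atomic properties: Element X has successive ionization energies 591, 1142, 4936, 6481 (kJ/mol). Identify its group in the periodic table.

Group 2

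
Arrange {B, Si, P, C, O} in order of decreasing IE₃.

After 2 electrons have been removed, what remains? B²⁺ still has 1 valence electron; Si²⁺ still has 2 valence electrons; P²⁺ still has 3 valence electrons; C²⁺ still has 2 valence electrons; O²⁺ still has 4 valence electrons.
All are still removing valence electrons, so compare the +2 ions as you would atoms: IE_3 generally rises across a period (higher Z_eff) and falls down a group (larger shell), subject to the usual subshell exceptions.
Valence configurations: B²⁺ [He]2s¹, Si²⁺ [Ne]3s², P²⁺ [Ne]3s²3p¹, C²⁺ [He]2s², O²⁺ [He]2s²2p².
P²⁺ loses a lone 3p electron whereas Si²⁺ must break into a filled 3s² pair, so IE_3(Si) > IE_3(P) even though P has the higher nuclear charge.
The numbers (kJ/mol): B 3660, Si 3232, P 2914, C 4620, O 5300.
So the third ionization energies run P < Si < B < C < O.

O > C > B > Si > P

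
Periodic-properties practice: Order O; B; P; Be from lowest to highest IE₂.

Be, P, B, O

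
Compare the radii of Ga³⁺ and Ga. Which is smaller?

Forming Ga³⁺ removes 3 electrons from Ga. Fewer electrons for the same nuclear charge means less shielding and a higher Z_eff on the remaining electrons, and for main-group metals the entire outer shell is lost.
A cation is smaller than its parent atom: Ga³⁺ < Ga.

Ga³⁺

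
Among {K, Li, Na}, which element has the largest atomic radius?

Across a period the added protons contract the valence shell; down a group each new principal shell makes the atom larger.
All are in group 1, so atomic radius increases down the group.
The largest atomic radius among these belongs to K.

K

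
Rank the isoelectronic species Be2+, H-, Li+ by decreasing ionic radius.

H- > Li+ > Be2+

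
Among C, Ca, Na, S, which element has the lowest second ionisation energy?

Ca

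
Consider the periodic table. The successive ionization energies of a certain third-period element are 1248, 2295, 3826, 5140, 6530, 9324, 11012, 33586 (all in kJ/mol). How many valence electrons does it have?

Look for the largest jump between consecutive ionization energies: IE8/IE7 ≈ 3.0, far larger than any earlier ratio.
That jump marks the point where a core electron is being removed. So the atom has 7 valence electrons.

7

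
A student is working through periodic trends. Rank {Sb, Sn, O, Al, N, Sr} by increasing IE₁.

Sr, Al, Sn, Sb, O, N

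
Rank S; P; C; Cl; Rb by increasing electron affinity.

Rb, P, C, S, Cl

C is in period 2, group 14; P is in period 3, group 15; S is in period 3, group 16; Cl is in period 3, group 17; Rb is in period 5, group 1.
EA tends to increase across a period and decrease down a group, though the pattern is less regular than for IE or radius.
Here both period and group differ, so the two effects have to be weighed against each other.
P > Rb: relative to Rb, both the across-period and down-group shifts push P's electron affinity up.
C > P: period and group pull opposite ways; the down-group shift dominates (122 vs 72 kJ/mol).
S > C: the two effects oppose for this pair; the across-period effect wins (200 vs 122 kJ/mol).
Cl > S: Cl lies to the right of S in period 3, so the across-period effect alone puts Cl higher.
Approximate values (kJ/mol): C 122, P 72, S 200, Cl 349, Rb 47.
So from lowest to highest: Rb < P < C < S < Cl.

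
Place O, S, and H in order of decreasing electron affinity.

H is in period 1, group 1; O is in period 2, group 16; S is in period 3, group 16.
Electron affinity generally becomes more exothermic across a period toward the halogens and less exothermic down a group.
Neither a single period nor a single group — weigh both effects.
O > H: period and group pull opposite ways; the across-period shift dominates (141 vs 73 kJ/mol).
S > O: this pair runs against the simple trend — see the exception note.
Note the exception: S has a higher electron affinity than O, contrary to the simple trend — the compact 2p subshell of O repels the added electron more than S's larger 3p does.
For reference (kJ/mol): H 73, O 141, S 200.
So from highest to lowest: S > O > H.

S > O > H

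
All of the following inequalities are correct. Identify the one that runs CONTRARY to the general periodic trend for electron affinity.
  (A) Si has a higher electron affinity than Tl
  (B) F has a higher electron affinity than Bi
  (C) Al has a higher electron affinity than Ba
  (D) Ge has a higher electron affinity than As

The general trend: electron affinity increases across a period and decreases down a group.
(A) Si (period 3, group 14) vs Tl (period 6, group 13): the stated order agrees with the simple trend.
(B) F (period 2, group 17) vs Bi (period 6, group 15): the stated order agrees with the simple trend.
(C) Al (period 3, group 13) vs Ba (period 6, group 2): the stated order agrees with the simple trend.
(D) Ge (period 4, group 14) vs As (period 4, group 15): the stated order contradicts the simple trend.
The exception is (D): adding an electron to As's half-filled 4p³ is unfavourable, so Ge (4p²) has the more exothermic EA.

(D)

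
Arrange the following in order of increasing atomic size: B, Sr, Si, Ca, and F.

F < B < Si < Ca < Sr

B is in period 2, group 13; F is in period 2, group 17; Si is in period 3, group 14; Ca is in period 4, group 2; Sr is in period 5, group 2.
Radius decreases left→right (rising Z_eff, same n) and increases top→bottom (higher n).
These span different periods and groups, so the two trends combine.
B > F: both are in period 2; the period trend gives B the larger value.
Si > B: period and group pull opposite ways; the down-group shift dominates (116 vs 85 pm).
Ca > Si: both effects reinforce here, so Ca is clearly the larger of the two.
Sr > Ca: they share group 2; the group trend gives Sr the larger value.
Approximate values (pm): B 85, F 64, Si 116, Ca 171, Sr 185.
So from smallest to largest: F < B < Si < Ca < Sr.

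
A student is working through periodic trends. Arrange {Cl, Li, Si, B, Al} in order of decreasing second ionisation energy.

Li, B, Cl, Al, Si

The second ionization energy removes an electron from the +1 ion. For each element: Cl⁺ still has 6 valence electrons; Li⁺ is the bare [He] core; Si⁺ still has 3 valence electrons; B⁺ still has 2 valence electrons; Al⁺ still has 2 valence electrons.
Core electrons are held far more tightly than valence electrons, so Li tops the IE_2 order.
Valence configurations: Cl⁺ [Ne]3s²3p⁴, Si⁺ [Ne]3s²3p¹, B⁺ [He]2s², Al⁺ [Ne]3s².
Si⁺ loses a lone 3p electron whereas Al⁺ must break into a filled 3s² pair, so IE_2(Al) > IE_2(Si) even though Si has the higher nuclear charge.
Tabulated IE_2 (kJ/mol): Cl 2298, Li 7298, Si 1577, B 2427, Al 1817.
So the second ionization energies run Si < Al < Cl < B < Li.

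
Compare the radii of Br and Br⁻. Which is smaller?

Forming Br⁻ adds 1 electron to Br. More electron–electron repulsion in the same shell, with unchanged nuclear charge, lets the cloud expand.
An anion is larger than its parent atom: Br⁻ > Br.

Br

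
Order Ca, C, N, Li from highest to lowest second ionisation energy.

Li > N > C > Ca

Consider each +1 ion: Ca⁺ still has 1 valence electron; C⁺ still has 3 valence electrons; N⁺ still has 4 valence electrons; Li⁺ is the bare [He] core.
Breaking into a closed-shell core is much more expensive than removing a leftover valence electron — Li has the largest IE_2 here.
Valence configurations: Ca⁺ [Ar]4s¹, C⁺ [He]2s²2p¹, N⁺ [He]2s²2p².
Tabulated IE_2 (kJ/mol): Ca 1145, C 2353, N 2856, Li 7298.
Overall IE_2 order: Ca < C < N < Li.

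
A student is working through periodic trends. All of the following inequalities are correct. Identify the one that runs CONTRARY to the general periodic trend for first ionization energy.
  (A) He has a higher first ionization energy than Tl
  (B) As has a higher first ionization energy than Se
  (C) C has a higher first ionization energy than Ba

The general trend: first ionization energy increases across a period and decreases down a group.
(A) He (period 1, group 18) vs Tl (period 6, group 13): the stated order agrees with the simple trend.
(B) As (period 4, group 15) vs Se (period 4, group 16): the stated order contradicts the simple trend.
(C) C (period 2, group 14) vs Ba (period 6, group 2): the stated order agrees with the simple trend.
The exception is (B): Se (4p⁴) ionizes more easily than half-filled As (4p³).

(B)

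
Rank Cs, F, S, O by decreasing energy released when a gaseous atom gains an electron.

F, S, O, Cs

O is in period 2, group 16; F is in period 2, group 17; S is in period 3, group 16; Cs is in period 6, group 1.
EA tends to increase across a period and decrease down a group, though the pattern is less regular than for IE or radius.
Neither a single period nor a single group — weigh both effects.
O > Cs: both effects reinforce here, so O is clearly the higher of the two.
S > O: this pair runs against the simple trend — see the exception note.
F > S: both effects reinforce here, so F is clearly the higher of the two.
Note the exception: S has a higher electron affinity than O, contrary to the simple trend — the compact 2p subshell of O repels the added electron more than S's larger 3p does.
For reference (kJ/mol): O 141, F 328, S 200, Cs 46.
So from highest to lowest: F > S > O > Cs.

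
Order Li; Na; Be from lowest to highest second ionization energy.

The second ionization energy removes an electron from the +1 ion. For each element: Li⁺ is the bare [He] core; Na⁺ is the bare [Ne] core; Be⁺ still has 1 valence electron.
Core electrons are held far more tightly than valence electrons, so Na and Li top the IE_2 order.
The numbers (kJ/mol): Li 7298, Na 4562, Be 1757.
Overall IE_2 order: Be < Na < Li.

Be < Na < Li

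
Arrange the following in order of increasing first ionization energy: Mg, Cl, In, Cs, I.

Mg is in period 3, group 2; Cl is in period 3, group 17; In is in period 5, group 13; I is in period 5, group 17; Cs is in period 6, group 1.
Across a period the outer electron is held more tightly (higher IE₁); down a group it sits in a higher shell, more shielded, and comes off more easily.
Neither a single period nor a single group — weigh both effects.
In > Cs: relative to Cs, both the across-period and down-group shifts push In's first ionization energy up.
Mg > In: the two effects oppose for this pair; the down-group effect wins (738 vs 558 kJ/mol).
I > Mg: the two effects oppose for this pair; the across-period effect wins (1008 vs 738 kJ/mol).
Cl > I: Cl sits above I in group 17, so the down-group effect alone puts Cl higher.
Approximate values (kJ/mol): Mg 738, Cl 1251, In 558, I 1008, Cs 376.
So from lowest to highest: Cs < In < Mg < I < Cl.

Cs < In < Mg < I < Cl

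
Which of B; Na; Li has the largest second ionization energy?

Li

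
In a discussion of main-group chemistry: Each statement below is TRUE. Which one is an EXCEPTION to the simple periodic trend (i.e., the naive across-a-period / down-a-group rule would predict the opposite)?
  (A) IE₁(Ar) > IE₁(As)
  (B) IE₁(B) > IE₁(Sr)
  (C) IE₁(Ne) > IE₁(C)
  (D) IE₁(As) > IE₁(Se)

The general trend: IE₁ increases across a period and decreases down a group.
(A) Ar (period 3, group 18) vs As (period 4, group 15): the stated order agrees with the simple trend.
(B) B (period 2, group 13) vs Sr (period 5, group 2): the stated order agrees with the simple trend.
(C) Ne (period 2, group 18) vs C (period 2, group 14): the stated order agrees with the simple trend.
(D) As (period 4, group 15) vs Se (period 4, group 16): the stated order contradicts the simple trend.
The exception is (D): Se (4p⁴) ionizes more easily than half-filled As (4p³).

(D)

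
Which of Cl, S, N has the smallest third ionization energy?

Consider each +2 ion: Cl²⁺ still has 5 valence electrons; S²⁺ still has 4 valence electrons; N²⁺ still has 3 valence electrons.
All are still removing valence electrons, so compare the +2 ions as you would atoms: IE_3 generally rises across a period (higher Z_eff) and falls down a group (larger shell), subject to the usual subshell exceptions.
Valence configurations: Cl²⁺ [Ne]3s²3p³, S²⁺ [Ne]3s²3p², N²⁺ [He]2s²2p¹.
Tabulated IE_3 (kJ/mol): Cl 3822, S 3357, N 4578.
Overall IE_3 order: S < Cl < N.

S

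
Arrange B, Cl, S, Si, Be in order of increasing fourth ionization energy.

After 3 electrons have been removed, what remains? B³⁺ is the bare [He] core; Cl³⁺ still has 4 valence electrons; S³⁺ still has 3 valence electrons; Si³⁺ still has 1 valence electron; Be³⁺ is already 1 electron into the core.
Breaking into a closed-shell core is much more expensive than removing a leftover valence electron — Be and B have the largest IE_4 here.
Valence configurations: Cl³⁺ [Ne]3s²3p², S³⁺ [Ne]3s²3p¹, Si³⁺ [Ne]3s¹.
Tabulated IE_4 (kJ/mol): B 25026, Cl 5159, S 4556, Si 4356, Be 21007.
Hence IE_4: Si < S < Cl < Be < B.

Si < S < Cl < Be < B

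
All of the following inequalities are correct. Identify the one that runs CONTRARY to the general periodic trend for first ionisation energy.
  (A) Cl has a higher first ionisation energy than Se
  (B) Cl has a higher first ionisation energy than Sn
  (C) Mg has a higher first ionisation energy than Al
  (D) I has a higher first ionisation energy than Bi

The general trend: first ionisation energy increases across a period and decreases down a group.
(A) Cl (period 3, group 17) vs Se (period 4, group 16): the stated order agrees with the simple trend.
(B) Cl (period 3, group 17) vs Sn (period 5, group 14): the stated order agrees with the simple trend.
(C) Mg (period 3, group 2) vs Al (period 3, group 13): the stated order contradicts the simple trend.
(D) I (period 5, group 17) vs Bi (period 6, group 15): the stated order agrees with the simple trend.
The exception is (C): Al's single 3p electron is easier to remove than one from Mg's filled 3s².

(C)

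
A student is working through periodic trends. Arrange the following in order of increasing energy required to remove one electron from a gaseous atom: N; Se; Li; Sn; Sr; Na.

Na < Li < Sr < Sn < Se < N

Li is in period 2, group 1; N is in period 2, group 15; Na is in period 3, group 1; Se is in period 4, group 16; Sr is in period 5, group 2; Sn is in period 5, group 14.
Removing the outermost electron gets harder across a period and easier down a group.
Neither a single period nor a single group — weigh both effects.
Li > Na: Li sits above Na in group 1, so the down-group effect alone puts Li higher.
Sr > Li: period and group pull opposite ways; the across-period shift dominates (550 vs 520 kJ/mol).
Sn > Sr: both are in period 5; the period trend gives Sn the larger value.
Se > Sn: relative to Sn, both the across-period and down-group shifts push Se's first ionization energy up.
N > Se: period and group pull opposite ways; the down-group shift dominates (1402 vs 941 kJ/mol).
Tabulated first ionization energy (kJ/mol): Li 520, N 1402, Na 496, Se 941, Sr 550, Sn 709.
So from lowest to highest: Na < Li < Sr < Sn < Se < N.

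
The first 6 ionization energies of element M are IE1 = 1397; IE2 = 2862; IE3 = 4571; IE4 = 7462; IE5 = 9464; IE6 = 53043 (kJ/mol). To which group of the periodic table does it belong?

Group 15

Look for the largest jump between consecutive ionization energies: IE6/IE5 ≈ 5.6, far larger than any earlier ratio.
That jump marks the point where a core electron is being removed. So the atom has 5 valence electrons.
A main-group element with 5 valence electrons is in group 15.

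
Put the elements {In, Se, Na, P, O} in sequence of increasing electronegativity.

Na < In < P < Se < O

O is in period 2, group 16; Na is in period 3, group 1; P is in period 3, group 15; Se is in period 4, group 16; In is in period 5, group 13.
Smaller atoms with higher effective nuclear charge are more electronegative.
These span different periods and groups, so the two trends combine.
In > Na: period and group pull opposite ways; the across-period shift dominates (1.78 vs 0.93).
P > In: both effects reinforce here, so P is clearly the higher of the two.
Se > P: period and group pull opposite ways; the across-period shift dominates (2.55 vs 2.19).
O > Se: they share group 16; the group trend gives O the larger value.
Approximate values (Pauling): O 3.44, Na 0.93, P 2.19, Se 2.55, In 1.78.
So from lowest to highest: Na < In < P < Se < O.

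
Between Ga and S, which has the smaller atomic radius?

S

S is in period 3, group 16; Ga is in period 4, group 13.
Across a period the added protons contract the valence shell; down a group each new principal shell makes the atom larger.
These span different periods and groups, so the two trends combine.
Ga > S: both effects reinforce here, so Ga is clearly the larger of the two.
Tabulated atomic radius (pm): S 103, Ga 124.
So S has the smaller atomic radius (S < Ga).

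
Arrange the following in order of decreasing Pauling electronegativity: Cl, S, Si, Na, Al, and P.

Na is in period 3, group 1; Al is in period 3, group 13; Si is in period 3, group 14; P is in period 3, group 15; S is in period 3, group 16; Cl is in period 3, group 17.
Electronegativity increases across a period and decreases down a group, tracking effective nuclear charge and atomic size.
All lie in period 3, so electronegativity increases left to right.
So from highest to lowest: Cl > S > P > Si > Al > Na.

Cl > S > P > Si > Al > Na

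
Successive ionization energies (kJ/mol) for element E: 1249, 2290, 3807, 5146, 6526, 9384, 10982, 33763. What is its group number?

Group 17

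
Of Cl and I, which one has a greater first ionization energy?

Cl

Cl is in period 3, group 17; I is in period 5, group 17.
Across a period the outer electron is held more tightly (higher IE₁); down a group it sits in a higher shell, more shielded, and comes off more easily.
All are in group 17, so first ionization energy increases up the group.
So Cl has the greater first ionization energy (Cl > I).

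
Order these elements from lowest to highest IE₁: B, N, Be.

B < Be < N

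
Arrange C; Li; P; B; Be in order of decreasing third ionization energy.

IE_3 is the cost of taking one more electron from the +2 cation: C²⁺ still has 2 valence electrons; Li²⁺ is already 1 electron into the core; P²⁺ still has 3 valence electrons; B²⁺ still has 1 valence electron; Be²⁺ is the bare [He] core.
Core electrons are held far more tightly than valence electrons, so Li and Be top the IE_3 order.
Valence configurations: C²⁺ [He]2s², P²⁺ [Ne]3s²3p¹, B²⁺ [He]2s¹.
Tabulated IE_3 (kJ/mol): C 4620, Li 11815, P 2914, B 3660, Be 14849.
Overall IE_3 order: P < B < C < Li < Be.

Be > Li > C > B > P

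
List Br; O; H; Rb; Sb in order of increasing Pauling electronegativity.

Rb < Sb < H < Br < O

H is in period 1, group 1; O is in period 2, group 16; Br is in period 4, group 17; Rb is in period 5, group 1; Sb is in period 5, group 15.
Atoms toward the upper right of the periodic table pull bonding electrons most strongly.
Here both period and group differ, so the two effects have to be weighed against each other.
Sb > Rb: Sb lies to the right of Rb in period 5, so the across-period effect alone puts Sb higher.
H > Sb: the two effects oppose for this pair; the down-group effect wins (2.20 vs 2.05).
Br > H: the two effects oppose for this pair; the across-period effect wins (2.96 vs 2.20).
O > Br: period and group pull opposite ways; the down-group shift dominates (3.44 vs 2.96).
For reference (Pauling): H 2.20, O 3.44, Br 2.96, Rb 0.82, Sb 2.05.
So from lowest to highest: Rb < Sb < H < Br < O.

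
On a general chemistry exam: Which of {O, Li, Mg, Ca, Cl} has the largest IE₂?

After 1 electron has been removed, what remains? O⁺ still has 5 valence electrons; Li⁺ is the bare [He] core; Mg⁺ still has 1 valence electron; Ca⁺ still has 1 valence electron; Cl⁺ still has 6 valence electrons.
Breaking into a closed-shell core is much more expensive than removing a leftover valence electron — Li has the largest IE_2 here.
Valence configurations: O⁺ [He]2s²2p³, Mg⁺ [Ne]3s¹, Ca⁺ [Ar]4s¹, Cl⁺ [Ne]3s²3p⁴.
The numbers (kJ/mol): O 3388, Li 7298, Mg 1451, Ca 1145, Cl 2298.
Overall IE_2 order: Ca < Mg < Cl < O < Li.

Li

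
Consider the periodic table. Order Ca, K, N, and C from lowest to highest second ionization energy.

After 1 electron has been removed, what remains? Ca⁺ still has 1 valence electron; K⁺ is the bare [Ar] core; N⁺ still has 4 valence electrons; C⁺ still has 3 valence electrons.
Breaking into a closed-shell core is much more expensive than removing a leftover valence electron — K has the largest IE_2 here.
Valence configurations: Ca⁺ [Ar]4s¹, N⁺ [He]2s²2p², C⁺ [He]2s²2p¹.
Tabulated IE_2 (kJ/mol): Ca 1145, K 3052, N 2856, C 2353.
Putting it together, IE_2: Ca < C < N < K.

Ca < C < N < K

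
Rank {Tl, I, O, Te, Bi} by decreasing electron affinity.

I > Te > O > Bi > Tl

O is in period 2, group 16; Te is in period 5, group 16; I is in period 5, group 17; Tl is in period 6, group 13; Bi is in period 6, group 15.
Electron affinity generally becomes more exothermic across a period toward the halogens and less exothermic down a group.
Neither a single period nor a single group — weigh both effects.
Bi > Tl: Bi lies to the right of Tl in period 6, so the across-period effect alone puts Bi higher.
O > Bi: both effects reinforce here, so O is clearly the higher of the two.
Te > O: this pair runs against the simple trend — see the exception note.
I > Te: I lies to the right of Te in period 5, so the across-period effect alone puts I higher.
Note the exception: Te has a higher electron affinity than O, contrary to the simple trend — O's compact 2p subshell gives strong electron–electron repulsion on the added electron.
Approximate values (kJ/mol): O 141, Te 190, I 295, Tl 19, Bi 91.
So from highest to lowest: I > Te > O > Bi > Tl.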